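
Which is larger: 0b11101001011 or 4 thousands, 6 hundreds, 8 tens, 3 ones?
Convert 0b11101001011 (binary) → 1024 + 512 + 256 + 64 + 8 + 2 + 1 = 1867 (decimal)
Convert 4 thousands, 6 hundreds, 8 tens, 3 ones (place-value notation) → 4×1000 + 6×100 + 8×10 + 3 = 4683 (decimal)
Compare 1867 vs 4683: larger = 4683
4683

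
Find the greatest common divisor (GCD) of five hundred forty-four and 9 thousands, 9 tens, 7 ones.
Convert five hundred forty-four (English words) → 5×100 + 44 = 544 (decimal)
Convert 9 thousands, 9 tens, 7 ones (place-value notation) → 9×1000 + 9×10 + 7 = 9097 (decimal)
Compute gcd(544, 9097) = 1
1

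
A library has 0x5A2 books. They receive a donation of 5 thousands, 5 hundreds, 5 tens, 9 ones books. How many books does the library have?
Convert 0x5A2 (hexadecimal) → 5×256 + 10×16 + 2 = 1442 (decimal)
Convert 5 thousands, 5 hundreds, 5 tens, 9 ones (place-value notation) → 5×1000 + 5×100 + 5×10 + 9 = 5559 (decimal)
Compute 1442 + 5559 = 7001
7001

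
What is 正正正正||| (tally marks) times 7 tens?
Convert 正正正正||| (tally marks) → 5 + 5 + 5 + 5 + 3 = 23 (decimal)
Convert 7 tens (place-value notation) → 7×10 = 70 (decimal)
Compute 23 × 70 = 1610
1610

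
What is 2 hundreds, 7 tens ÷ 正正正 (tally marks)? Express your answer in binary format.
Convert 2 hundreds, 7 tens (place-value notation) → 2×100 + 7×10 = 270 (decimal)
Convert 正正正 (tally marks) → 5 + 5 + 5 = 15 (decimal)
Compute 270 ÷ 15 = 18
Convert 18 (decimal) → 18 = 16 + 2 → 0b10010 (binary)
0b10010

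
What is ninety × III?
Convert ninety (English words) → 90 (decimal)
Convert III (Roman numeral) → 1 + 1 + 1 = 3 (decimal)
Compute 90 × 3 = 270
270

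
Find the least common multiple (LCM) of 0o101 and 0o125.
Convert 0o101 (octal) → 1×64 + 1 = 65 (decimal)
Convert 0o125 (octal) → 1×64 + 2×8 + 5 = 85 (decimal)
Compute lcm(65, 85) = 1105
1105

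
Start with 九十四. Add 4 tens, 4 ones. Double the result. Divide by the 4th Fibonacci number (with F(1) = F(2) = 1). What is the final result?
Convert 九十四 (Chinese numeral) → 9×10 + 4 = 94 (decimal)
Start: 94
Convert 4 tens, 4 ones (place-value notation) → 4×10 + 4 = 44 (decimal)
94 + 44 = 138
138 × 2 = 276
Convert the 4th Fibonacci number (with F(1) = F(2) = 1) (Fibonacci index) → 1, 1, 2, 3 → 3 (decimal)
276 ÷ 3 = 92
92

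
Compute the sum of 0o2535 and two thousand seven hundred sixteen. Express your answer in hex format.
Convert 0o2535 (octal) → 2×512 + 5×64 + 3×8 + 5 = 1373 (decimal)
Convert two thousand seven hundred sixteen (English words) → 2×1000 + 7×100 + 16 = 2716 (decimal)
Compute 1373 + 2716 = 4089
Convert 4089 (decimal) → 4089 = 15×256 + 15×16 + 9 → 0xFF9 (hexadecimal)
0xFF9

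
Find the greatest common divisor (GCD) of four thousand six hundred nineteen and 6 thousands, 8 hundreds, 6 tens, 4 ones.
Convert four thousand six hundred nineteen (English words) → 4×1000 + 6×100 + 19 = 4619 (decimal)
Convert 6 thousands, 8 hundreds, 6 tens, 4 ones (place-value notation) → 6×1000 + 8×100 + 6×10 + 4 = 6864 (decimal)
Compute gcd(4619, 6864) = 1
1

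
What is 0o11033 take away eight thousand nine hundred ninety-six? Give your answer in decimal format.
Convert 0o11033 (octal) → 1×4096 + 1×512 + 3×8 + 3 = 4635 (decimal)
Convert eight thousand nine hundred ninety-six (English words) → 8×1000 + 9×100 + 96 = 8996 (decimal)
Compute 4635 - 8996 = -4361
-4361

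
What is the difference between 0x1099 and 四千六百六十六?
Convert 0x1099 (hexadecimal) → 1×4096 + 9×16 + 9 = 4249 (decimal)
Convert 四千六百六十六 (Chinese numeral) → 4×1000 + 6×100 + 6×10 + 6 = 4666 (decimal)
Difference: |4249 - 4666| = 417
417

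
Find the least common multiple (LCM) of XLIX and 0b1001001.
Convert XLIX (Roman numeral) → 40 + 9 = 49 (decimal)
Convert 0b1001001 (binary) → 64 + 8 + 1 = 73 (decimal)
Compute lcm(49, 73) = 3577
3577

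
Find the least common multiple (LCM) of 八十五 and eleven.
Convert 八十五 (Chinese numeral) → 8×10 + 5 = 85 (decimal)
Convert eleven (English words) → 11 (decimal)
Compute lcm(85, 11) = 935
935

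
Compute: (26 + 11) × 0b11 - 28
Convert 0b11 (binary) → 2 + 1 = 3 (decimal)
Expression in decimal: (26 + 11) × 3 - 28
Parentheses first: 26 + 11 = 37
Multiply: 37 × 3 = 111
Subtract: 111 - 28 = 83
83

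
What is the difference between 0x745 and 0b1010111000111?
Convert 0x745 (hexadecimal) → 7×256 + 4×16 + 5 = 1861 (decimal)
Convert 0b1010111000111 (binary) → 4096 + 1024 + 256 + 128 + 64 + 4 + 2 + 1 = 5575 (decimal)
Difference: |1861 - 5575| = 3714
3714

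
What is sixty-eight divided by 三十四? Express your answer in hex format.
Convert sixty-eight (English words) → 68 (decimal)
Convert 三十四 (Chinese numeral) → 3×10 + 4 = 34 (decimal)
Compute 68 ÷ 34 = 2
Convert 2 (decimal) → 0x2 (hexadecimal)
0x2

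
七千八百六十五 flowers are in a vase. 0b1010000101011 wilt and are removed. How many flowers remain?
Convert 七千八百六十五 (Chinese numeral) → 7×1000 + 8×100 + 6×10 + 5 = 7865 (decimal)
Convert 0b1010000101011 (binary) → 4096 + 1024 + 32 + 8 + 2 + 1 = 5163 (decimal)
Compute 7865 - 5163 = 2702
2702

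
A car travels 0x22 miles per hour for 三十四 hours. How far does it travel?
Convert 0x22 (hexadecimal) → 2×16 + 2 = 34 (decimal)
Convert 三十四 (Chinese numeral) → 3×10 + 4 = 34 (decimal)
Compute 34 × 34 = 1156
1156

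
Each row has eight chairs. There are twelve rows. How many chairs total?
Convert eight (English words) → 8 (decimal)
Convert twelve (English words) → 12 (decimal)
Compute 8 × 12 = 96
96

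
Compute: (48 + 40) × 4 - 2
Parentheses first: 48 + 40 = 88
Multiply: 88 × 4 = 352
Subtract: 352 - 2 = 350
350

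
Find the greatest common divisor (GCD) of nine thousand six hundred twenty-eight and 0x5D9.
Convert nine thousand six hundred twenty-eight (English words) → 9×1000 + 6×100 + 28 = 9628 (decimal)
Convert 0x5D9 (hexadecimal) → 5×256 + 13×16 + 9 = 1497 (decimal)
Compute gcd(9628, 1497) = 1
1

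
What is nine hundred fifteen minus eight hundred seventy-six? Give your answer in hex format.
Convert nine hundred fifteen (English words) → 9×100 + 15 = 915 (decimal)
Convert eight hundred seventy-six (English words) → 8×100 + 76 = 876 (decimal)
Compute 915 - 876 = 39
Convert 39 (decimal) → 39 = 2×16 + 7 → 0x27 (hexadecimal)
0x27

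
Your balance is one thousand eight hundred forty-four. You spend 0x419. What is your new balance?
Convert one thousand eight hundred forty-four (English words) → 1×1000 + 8×100 + 44 = 1844 (decimal)
Convert 0x419 (hexadecimal) → 4×256 + 1×16 + 9 = 1049 (decimal)
Compute 1844 - 1049 = 795
795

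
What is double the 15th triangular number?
The 15th triangular number = 15×16/2 = 120
Compute 120 × 2 = 240
240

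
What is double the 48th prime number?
The 48th prime number = 223
Compute 223 × 2 = 446
446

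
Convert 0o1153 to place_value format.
Convert 0o1153 (octal) → 1×512 + 1×64 + 5×8 + 3 = 619 (decimal)
Convert 619 (decimal) → 619 = 6×100 + 1×10 + 9 → 6 hundreds, 1 ten, 9 ones (place-value notation)
6 hundreds, 1 ten, 9 ones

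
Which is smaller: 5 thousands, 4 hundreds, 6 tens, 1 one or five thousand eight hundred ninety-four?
Convert 5 thousands, 4 hundreds, 6 tens, 1 one (place-value notation) → 5×1000 + 4×100 + 6×10 + 1 = 5461 (decimal)
Convert five thousand eight hundred ninety-four (English words) → 5×1000 + 8×100 + 94 = 5894 (decimal)
Compare 5461 vs 5894: smaller = 5461
5461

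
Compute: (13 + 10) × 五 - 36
Convert 五 (Chinese numeral) → 5 (decimal)
Expression in decimal: (13 + 10) × 5 - 36
Parentheses first: 13 + 10 = 23
Multiply: 23 × 5 = 115
Subtract: 115 - 36 = 79
79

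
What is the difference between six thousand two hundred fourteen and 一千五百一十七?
Convert six thousand two hundred fourteen (English words) → 6×1000 + 2×100 + 14 = 6214 (decimal)
Convert 一千五百一十七 (Chinese numeral) → 1×1000 + 5×100 + 1×10 + 7 = 1517 (decimal)
Difference: |6214 - 1517| = 4697
4697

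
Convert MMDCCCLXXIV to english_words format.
Convert MMDCCCLXXIV (Roman numeral) → 1000 + 1000 + 500 + 100 + 100 + 100 + 50 + 10 + 10 + 4 = 2874 (decimal)
Convert 2874 (decimal) → 2874 = 2×1000 + 8×100 + 74 → two thousand eight hundred seventy-four (English words)
two thousand eight hundred seventy-four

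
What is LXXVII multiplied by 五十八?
Convert LXXVII (Roman numeral) → 50 + 10 + 10 + 5 + 1 + 1 = 77 (decimal)
Convert 五十八 (Chinese numeral) → 5×10 + 8 = 58 (decimal)
Compute 77 × 58 = 4466
4466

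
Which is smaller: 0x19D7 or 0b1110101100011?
Convert 0x19D7 (hexadecimal) → 1×4096 + 9×256 + 13×16 + 7 = 6615 (decimal)
Convert 0b1110101100011 (binary) → 4096 + 2048 + 1024 + 256 + 64 + 32 + 2 + 1 = 7523 (decimal)
Compare 6615 vs 7523: smaller = 6615
6615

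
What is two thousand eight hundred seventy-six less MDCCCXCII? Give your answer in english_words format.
Convert two thousand eight hundred seventy-six (English words) → 2×1000 + 8×100 + 76 = 2876 (decimal)
Convert MDCCCXCII (Roman numeral) → 1000 + 500 + 100 + 100 + 100 + 90 + 1 + 1 = 1892 (decimal)
Compute 2876 - 1892 = 984
Convert 984 (decimal) → 984 = 9×100 + 84 → nine hundred eighty-four (English words)
nine hundred eighty-four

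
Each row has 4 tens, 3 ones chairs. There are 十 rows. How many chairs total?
Convert 4 tens, 3 ones (place-value notation) → 4×10 + 3 = 43 (decimal)
Convert 十 (Chinese numeral) → 1×10 = 10 (decimal)
Compute 43 × 10 = 430
430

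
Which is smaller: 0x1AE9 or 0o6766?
Convert 0x1AE9 (hexadecimal) → 1×4096 + 10×256 + 14×16 + 9 = 6889 (decimal)
Convert 0o6766 (octal) → 6×512 + 7×64 + 6×8 + 6 = 3574 (decimal)
Compare 6889 vs 3574: smaller = 3574
3574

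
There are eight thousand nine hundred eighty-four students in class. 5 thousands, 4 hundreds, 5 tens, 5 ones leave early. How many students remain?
Convert eight thousand nine hundred eighty-four (English words) → 8×1000 + 9×100 + 84 = 8984 (decimal)
Convert 5 thousands, 4 hundreds, 5 tens, 5 ones (place-value notation) → 5×1000 + 4×100 + 5×10 + 5 = 5455 (decimal)
Compute 8984 - 5455 = 3529
3529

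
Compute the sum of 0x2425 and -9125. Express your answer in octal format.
Convert 0x2425 (hexadecimal) → 2×4096 + 4×256 + 2×16 + 5 = 9253 (decimal)
Compute 9253 + -9125 = 128
Convert 128 (decimal) → 128 = 2×64 → 0o200 (octal)
0o200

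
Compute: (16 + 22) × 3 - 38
Parentheses first: 16 + 22 = 38
Multiply: 38 × 3 = 114
Subtract: 114 - 38 = 76
76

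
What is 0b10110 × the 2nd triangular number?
Convert 0b10110 (binary) → 16 + 4 + 2 = 22 (decimal)
Convert the 2nd triangular number (triangular index) → 2×3/2 = 3 (decimal)
Compute 22 × 3 = 66
66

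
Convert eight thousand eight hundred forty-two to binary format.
Convert eight thousand eight hundred forty-two (English words) → 8×1000 + 8×100 + 42 = 8842 (decimal)
Convert 8842 (decimal) → 8842 = 8192 + 512 + 128 + 8 + 2 → 0b10001010001010 (binary)
0b10001010001010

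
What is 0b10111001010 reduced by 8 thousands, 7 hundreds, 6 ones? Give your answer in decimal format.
Convert 0b10111001010 (binary) → 1024 + 256 + 128 + 64 + 8 + 2 = 1482 (decimal)
Convert 8 thousands, 7 hundreds, 6 ones (place-value notation) → 8×1000 + 7×100 + 6 = 8706 (decimal)
Compute 1482 - 8706 = -7224
-7224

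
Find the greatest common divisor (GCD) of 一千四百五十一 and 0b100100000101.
Convert 一千四百五十一 (Chinese numeral) → 1×1000 + 4×100 + 5×10 + 1 = 1451 (decimal)
Convert 0b100100000101 (binary) → 2048 + 256 + 4 + 1 = 2309 (decimal)
Compute gcd(1451, 2309) = 1
1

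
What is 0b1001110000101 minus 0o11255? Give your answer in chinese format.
Convert 0b1001110000101 (binary) → 4096 + 512 + 256 + 128 + 4 + 1 = 4997 (decimal)
Convert 0o11255 (octal) → 1×4096 + 1×512 + 2×64 + 5×8 + 5 = 4781 (decimal)
Compute 4997 - 4781 = 216
Convert 216 (decimal) → 216 = 2×100 + 1×10 + 6 → 二百一十六 (Chinese numeral)
二百一十六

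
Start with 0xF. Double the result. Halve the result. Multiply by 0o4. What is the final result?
Convert 0xF (hexadecimal) → 15 (decimal)
Start: 15
15 × 2 = 30
30 ÷ 2 = 15
Convert 0o4 (octal) → 4 (decimal)
15 × 4 = 60
60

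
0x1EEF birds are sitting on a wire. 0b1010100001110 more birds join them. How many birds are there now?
Convert 0x1EEF (hexadecimal) → 1×4096 + 14×256 + 14×16 + 15 = 7919 (decimal)
Convert 0b1010100001110 (binary) → 4096 + 1024 + 256 + 8 + 4 + 2 = 5390 (decimal)
Compute 7919 + 5390 = 13309
13309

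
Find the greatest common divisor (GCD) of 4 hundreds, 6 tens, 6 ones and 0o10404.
Convert 4 hundreds, 6 tens, 6 ones (place-value notation) → 4×100 + 6×10 + 6 = 466 (decimal)
Convert 0o10404 (octal) → 1×4096 + 4×64 + 4 = 4356 (decimal)
Compute gcd(466, 4356) = 2
2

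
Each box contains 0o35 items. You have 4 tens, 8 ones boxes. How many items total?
Convert 0o35 (octal) → 3×8 + 5 = 29 (decimal)
Convert 4 tens, 8 ones (place-value notation) → 4×10 + 8 = 48 (decimal)
Compute 29 × 48 = 1392
1392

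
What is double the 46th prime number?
The 46th prime number = 199
Compute 199 × 2 = 398
398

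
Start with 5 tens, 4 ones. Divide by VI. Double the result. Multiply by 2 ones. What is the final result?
Convert 5 tens, 4 ones (place-value notation) → 5×10 + 4 = 54 (decimal)
Start: 54
Convert VI (Roman numeral) → 5 + 1 = 6 (decimal)
54 ÷ 6 = 9
9 × 2 = 18
Convert 2 ones (place-value notation) → 2 (decimal)
18 × 2 = 36
36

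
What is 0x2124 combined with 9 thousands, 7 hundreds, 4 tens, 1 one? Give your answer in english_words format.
Convert 0x2124 (hexadecimal) → 2×4096 + 1×256 + 2×16 + 4 = 8484 (decimal)
Convert 9 thousands, 7 hundreds, 4 tens, 1 one (place-value notation) → 9×1000 + 7×100 + 4×10 + 1 = 9741 (decimal)
Compute 8484 + 9741 = 18225
Convert 18225 (decimal) → 18225 = 18×1000 + 2×100 + 25 → eighteen thousand two hundred twenty-five (English words)
eighteen thousand two hundred twenty-five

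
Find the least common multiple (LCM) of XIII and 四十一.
Convert XIII (Roman numeral) → 10 + 1 + 1 + 1 = 13 (decimal)
Convert 四十一 (Chinese numeral) → 4×10 + 1 = 41 (decimal)
Compute lcm(13, 41) = 533
533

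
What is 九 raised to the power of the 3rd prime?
Convert 九 (Chinese numeral) → 9 (decimal)
Convert the 3rd prime (prime index) → 5 (decimal)
Compute 9 ^ 5 = 59049
59049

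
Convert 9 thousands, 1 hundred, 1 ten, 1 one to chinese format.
Convert 9 thousands, 1 hundred, 1 ten, 1 one (place-value notation) → 9×1000 + 1×100 + 1×10 + 1 = 9111 (decimal)
Convert 9111 (decimal) → 9111 = 9×1000 + 1×100 + 1×10 + 1 → 九千一百一十一 (Chinese numeral)
九千一百一十一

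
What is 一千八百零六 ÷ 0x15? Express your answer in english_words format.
Convert 一千八百零六 (Chinese numeral) → 1×1000 + 8×100 + 6 = 1806 (decimal)
Convert 0x15 (hexadecimal) → 1×16 + 5 = 21 (decimal)
Compute 1806 ÷ 21 = 86
Convert 86 (decimal) → eighty-six (English words)
eighty-six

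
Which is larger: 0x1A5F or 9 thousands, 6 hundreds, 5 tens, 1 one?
Convert 0x1A5F (hexadecimal) → 1×4096 + 10×256 + 5×16 + 15 = 6751 (decimal)
Convert 9 thousands, 6 hundreds, 5 tens, 1 one (place-value notation) → 9×1000 + 6×100 + 5×10 + 1 = 9651 (decimal)
Compare 6751 vs 9651: larger = 9651
9651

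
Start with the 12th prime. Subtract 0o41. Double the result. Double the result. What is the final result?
Convert the 12th prime (prime index) → 37 (decimal)
Start: 37
Convert 0o41 (octal) → 4×8 + 1 = 33 (decimal)
37 - 33 = 4
4 × 2 = 8
8 × 2 = 16
16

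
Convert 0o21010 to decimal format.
Convert 0o21010 (octal) → 2×4096 + 1×512 + 1×8 = 8712 (decimal)
8712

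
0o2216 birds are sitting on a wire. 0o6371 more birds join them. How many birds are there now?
Convert 0o2216 (octal) → 2×512 + 2×64 + 1×8 + 6 = 1166 (decimal)
Convert 0o6371 (octal) → 6×512 + 3×64 + 7×8 + 1 = 3321 (decimal)
Compute 1166 + 3321 = 4487
4487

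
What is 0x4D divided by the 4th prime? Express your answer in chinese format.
Convert 0x4D (hexadecimal) → 4×16 + 13 = 77 (decimal)
Convert the 4th prime (prime index) → 7 (decimal)
Compute 77 ÷ 7 = 11
Convert 11 (decimal) → 11 = 1×10 + 1 → 十一 (Chinese numeral)
十一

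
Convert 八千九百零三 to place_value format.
Convert 八千九百零三 (Chinese numeral) → 8×1000 + 9×100 + 3 = 8903 (decimal)
Convert 8903 (decimal) → 8903 = 8×1000 + 9×100 + 3 → 8 thousands, 9 hundreds, 3 ones (place-value notation)
8 thousands, 9 hundreds, 3 ones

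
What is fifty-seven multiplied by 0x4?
Convert fifty-seven (English words) → 57 (decimal)
Convert 0x4 (hexadecimal) → 4 (decimal)
Compute 57 × 4 = 228
228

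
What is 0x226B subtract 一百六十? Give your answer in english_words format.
Convert 0x226B (hexadecimal) → 2×4096 + 2×256 + 6×16 + 11 = 8811 (decimal)
Convert 一百六十 (Chinese numeral) → 1×100 + 6×10 = 160 (decimal)
Compute 8811 - 160 = 8651
Convert 8651 (decimal) → 8651 = 8×1000 + 6×100 + 51 → eight thousand six hundred fifty-one (English words)
eight thousand six hundred fifty-one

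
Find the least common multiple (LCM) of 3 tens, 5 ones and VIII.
Convert 3 tens, 5 ones (place-value notation) → 3×10 + 5 = 35 (decimal)
Convert VIII (Roman numeral) → 5 + 1 + 1 + 1 = 8 (decimal)
Compute lcm(35, 8) = 280
280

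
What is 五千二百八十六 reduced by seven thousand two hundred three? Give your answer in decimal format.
Convert 五千二百八十六 (Chinese numeral) → 5×1000 + 2×100 + 8×10 + 6 = 5286 (decimal)
Convert seven thousand two hundred three (English words) → 7×1000 + 2×100 + 3 = 7203 (decimal)
Compute 5286 - 7203 = -1917
-1917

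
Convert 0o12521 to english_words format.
Convert 0o12521 (octal) → 1×4096 + 2×512 + 5×64 + 2×8 + 1 = 5457 (decimal)
Convert 5457 (decimal) → 5457 = 5×1000 + 4×100 + 57 → five thousand four hundred fifty-seven (English words)
five thousand four hundred fifty-seven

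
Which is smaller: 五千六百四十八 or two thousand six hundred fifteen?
Convert 五千六百四十八 (Chinese numeral) → 5×1000 + 6×100 + 4×10 + 8 = 5648 (decimal)
Convert two thousand six hundred fifteen (English words) → 2×1000 + 6×100 + 15 = 2615 (decimal)
Compare 5648 vs 2615: smaller = 2615
2615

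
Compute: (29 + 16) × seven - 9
Convert seven (English words) → 7 (decimal)
Expression in decimal: (29 + 16) × 7 - 9
Parentheses first: 29 + 16 = 45
Multiply: 45 × 7 = 315
Subtract: 315 - 9 = 306
306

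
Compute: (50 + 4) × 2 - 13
Parentheses first: 50 + 4 = 54
Multiply: 54 × 2 = 108
Subtract: 108 - 13 = 95
95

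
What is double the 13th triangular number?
The 13th triangular number = 13×14/2 = 91
Compute 91 × 2 = 182
182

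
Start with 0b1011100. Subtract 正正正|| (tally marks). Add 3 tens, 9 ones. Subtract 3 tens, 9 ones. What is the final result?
Convert 0b1011100 (binary) → 64 + 16 + 8 + 4 = 92 (decimal)
Start: 92
Convert 正正正|| (tally marks) → 5 + 5 + 5 + 2 = 17 (decimal)
92 - 17 = 75
Convert 3 tens, 9 ones (place-value notation) → 3×10 + 9 = 39 (decimal)
75 + 39 = 114
Convert 3 tens, 9 ones (place-value notation) → 3×10 + 9 = 39 (decimal)
114 - 39 = 75
75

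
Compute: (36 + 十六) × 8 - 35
Convert 十六 (Chinese numeral) → 1×10 + 6 = 16 (decimal)
Expression in decimal: (36 + 16) × 8 - 35
Parentheses first: 36 + 16 = 52
Multiply: 52 × 8 = 416
Subtract: 416 - 35 = 381
381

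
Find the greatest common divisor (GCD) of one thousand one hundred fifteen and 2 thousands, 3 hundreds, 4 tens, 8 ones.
Convert one thousand one hundred fifteen (English words) → 1×1000 + 1×100 + 15 = 1115 (decimal)
Convert 2 thousands, 3 hundreds, 4 tens, 8 ones (place-value notation) → 2×1000 + 3×100 + 4×10 + 8 = 2348 (decimal)
Compute gcd(1115, 2348) = 1
1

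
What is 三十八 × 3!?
Convert 三十八 (Chinese numeral) → 3×10 + 8 = 38 (decimal)
Convert 3! (factorial) → 6 (decimal)
Compute 38 × 6 = 228
228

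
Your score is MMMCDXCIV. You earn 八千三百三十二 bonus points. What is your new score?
Convert MMMCDXCIV (Roman numeral) → 1000 + 1000 + 1000 + 400 + 90 + 4 = 3494 (decimal)
Convert 八千三百三十二 (Chinese numeral) → 8×1000 + 3×100 + 3×10 + 2 = 8332 (decimal)
Compute 3494 + 8332 = 11826
11826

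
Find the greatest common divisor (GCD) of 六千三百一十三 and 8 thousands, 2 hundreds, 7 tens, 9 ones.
Convert 六千三百一十三 (Chinese numeral) → 6×1000 + 3×100 + 1×10 + 3 = 6313 (decimal)
Convert 8 thousands, 2 hundreds, 7 tens, 9 ones (place-value notation) → 8×1000 + 2×100 + 7×10 + 9 = 8279 (decimal)
Compute gcd(6313, 8279) = 1
1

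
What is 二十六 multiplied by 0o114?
Convert 二十六 (Chinese numeral) → 2×10 + 6 = 26 (decimal)
Convert 0o114 (octal) → 1×64 + 1×8 + 4 = 76 (decimal)
Compute 26 × 76 = 1976
1976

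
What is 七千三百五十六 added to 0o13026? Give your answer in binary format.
Convert 七千三百五十六 (Chinese numeral) → 7×1000 + 3×100 + 5×10 + 6 = 7356 (decimal)
Convert 0o13026 (octal) → 1×4096 + 3×512 + 2×8 + 6 = 5654 (decimal)
Compute 7356 + 5654 = 13010
Convert 13010 (decimal) → 13010 = 8192 + 4096 + 512 + 128 + 64 + 16 + 2 → 0b11001011010010 (binary)
0b11001011010010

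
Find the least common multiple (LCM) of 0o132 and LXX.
Convert 0o132 (octal) → 1×64 + 3×8 + 2 = 90 (decimal)
Convert LXX (Roman numeral) → 50 + 10 + 10 = 70 (decimal)
Compute lcm(90, 70) = 630
630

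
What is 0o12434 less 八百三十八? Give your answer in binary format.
Convert 0o12434 (octal) → 1×4096 + 2×512 + 4×64 + 3×8 + 4 = 5404 (decimal)
Convert 八百三十八 (Chinese numeral) → 8×100 + 3×10 + 8 = 838 (decimal)
Compute 5404 - 838 = 4566
Convert 4566 (decimal) → 4566 = 4096 + 256 + 128 + 64 + 16 + 4 + 2 → 0b1000111010110 (binary)
0b1000111010110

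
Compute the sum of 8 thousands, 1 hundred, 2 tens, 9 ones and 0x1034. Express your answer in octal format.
Convert 8 thousands, 1 hundred, 2 tens, 9 ones (place-value notation) → 8×1000 + 1×100 + 2×10 + 9 = 8129 (decimal)
Convert 0x1034 (hexadecimal) → 1×4096 + 3×16 + 4 = 4148 (decimal)
Compute 8129 + 4148 = 12277
Convert 12277 (decimal) → 12277 = 2×4096 + 7×512 + 7×64 + 6×8 + 5 → 0o27765 (octal)
0o27765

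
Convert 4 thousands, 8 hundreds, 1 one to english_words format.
Convert 4 thousands, 8 hundreds, 1 one (place-value notation) → 4×1000 + 8×100 + 1 = 4801 (decimal)
Convert 4801 (decimal) → 4801 = 4×1000 + 8×100 + 1 → four thousand eight hundred one (English words)
four thousand eight hundred one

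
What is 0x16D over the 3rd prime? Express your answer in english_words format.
Convert 0x16D (hexadecimal) → 1×256 + 6×16 + 13 = 365 (decimal)
Convert the 3rd prime (prime index) → 5 (decimal)
Compute 365 ÷ 5 = 73
Convert 73 (decimal) → seventy-three (English words)
seventy-three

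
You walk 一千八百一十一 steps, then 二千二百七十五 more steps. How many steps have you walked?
Convert 一千八百一十一 (Chinese numeral) → 1×1000 + 8×100 + 1×10 + 1 = 1811 (decimal)
Convert 二千二百七十五 (Chinese numeral) → 2×1000 + 2×100 + 7×10 + 5 = 2275 (decimal)
Compute 1811 + 2275 = 4086
4086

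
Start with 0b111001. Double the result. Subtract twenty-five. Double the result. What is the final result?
Convert 0b111001 (binary) → 32 + 16 + 8 + 1 = 57 (decimal)
Start: 57
57 × 2 = 114
Convert twenty-five (English words) → 25 (decimal)
114 - 25 = 89
89 × 2 = 178
178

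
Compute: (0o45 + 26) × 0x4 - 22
Convert 0o45 (octal) → 4×8 + 5 = 37 (decimal)
Convert 0x4 (hexadecimal) → 4 (decimal)
Expression in decimal: (37 + 26) × 4 - 22
Parentheses first: 37 + 26 = 63
Multiply: 63 × 4 = 252
Subtract: 252 - 22 = 230
230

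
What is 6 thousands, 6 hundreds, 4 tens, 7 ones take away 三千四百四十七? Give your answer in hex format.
Convert 6 thousands, 6 hundreds, 4 tens, 7 ones (place-value notation) → 6×1000 + 6×100 + 4×10 + 7 = 6647 (decimal)
Convert 三千四百四十七 (Chinese numeral) → 3×1000 + 4×100 + 4×10 + 7 = 3447 (decimal)
Compute 6647 - 3447 = 3200
Convert 3200 (decimal) → 3200 = 12×256 + 8×16 → 0xC80 (hexadecimal)
0xC80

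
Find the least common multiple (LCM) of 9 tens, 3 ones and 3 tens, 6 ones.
Convert 9 tens, 3 ones (place-value notation) → 9×10 + 3 = 93 (decimal)
Convert 3 tens, 6 ones (place-value notation) → 3×10 + 6 = 36 (decimal)
Compute lcm(93, 36) = 1116
1116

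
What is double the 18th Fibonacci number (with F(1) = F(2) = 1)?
The 18th Fibonacci number (with F(1) = F(2) = 1) = 2584
Compute 2584 × 2 = 5168
5168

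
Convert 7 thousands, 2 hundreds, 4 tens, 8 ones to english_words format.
Convert 7 thousands, 2 hundreds, 4 tens, 8 ones (place-value notation) → 7×1000 + 2×100 + 4×10 + 8 = 7248 (decimal)
Convert 7248 (decimal) → 7248 = 7×1000 + 2×100 + 48 → seven thousand two hundred forty-eight (English words)
seven thousand two hundred forty-eight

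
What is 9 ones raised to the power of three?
Convert 9 ones (place-value notation) → 9 (decimal)
Convert three (English words) → 3 (decimal)
Compute 9 ^ 3 = 729
729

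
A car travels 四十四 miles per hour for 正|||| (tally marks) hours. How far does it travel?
Convert 四十四 (Chinese numeral) → 4×10 + 4 = 44 (decimal)
Convert 正|||| (tally marks) → 5 + 4 = 9 (decimal)
Compute 44 × 9 = 396
396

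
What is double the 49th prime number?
The 49th prime number = 227
Compute 227 × 2 = 454
454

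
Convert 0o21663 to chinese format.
Convert 0o21663 (octal) → 2×4096 + 1×512 + 6×64 + 6×8 + 3 = 9139 (decimal)
Convert 9139 (decimal) → 9139 = 9×1000 + 1×100 + 3×10 + 9 → 九千一百三十九 (Chinese numeral)
九千一百三十九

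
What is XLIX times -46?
Convert XLIX (Roman numeral) → 40 + 9 = 49 (decimal)
Compute 49 × -46 = -2254
-2254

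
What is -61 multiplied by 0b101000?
Convert 0b101000 (binary) → 32 + 8 = 40 (decimal)
Compute -61 × 40 = -2440
-2440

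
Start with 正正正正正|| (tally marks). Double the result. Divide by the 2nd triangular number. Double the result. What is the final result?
Convert 正正正正正|| (tally marks) → 5 + 5 + 5 + 5 + 5 + 2 = 27 (decimal)
Start: 27
27 × 2 = 54
Convert the 2nd triangular number (triangular index) → 2×3/2 = 3 (decimal)
54 ÷ 3 = 18
18 × 2 = 36
36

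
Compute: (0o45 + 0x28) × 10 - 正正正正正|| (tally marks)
Convert 0o45 (octal) → 4×8 + 5 = 37 (decimal)
Convert 0x28 (hexadecimal) → 2×16 + 8 = 40 (decimal)
Convert 正正正正正|| (tally marks) → 5 + 5 + 5 + 5 + 5 + 2 = 27 (decimal)
Expression in decimal: (37 + 40) × 10 - 27
Parentheses first: 37 + 40 = 77
Multiply: 77 × 10 = 770
Subtract: 770 - 27 = 743
743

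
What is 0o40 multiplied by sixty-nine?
Convert 0o40 (octal) → 4×8 = 32 (decimal)
Convert sixty-nine (English words) → 69 (decimal)
Compute 32 × 69 = 2208
2208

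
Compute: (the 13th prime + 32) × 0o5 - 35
Convert the 13th prime (prime index) → 41 (decimal)
Convert 0o5 (octal) → 5 (decimal)
Expression in decimal: (41 + 32) × 5 - 35
Parentheses first: 41 + 32 = 73
Multiply: 73 × 5 = 365
Subtract: 365 - 35 = 330
330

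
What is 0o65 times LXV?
Convert 0o65 (octal) → 6×8 + 5 = 53 (decimal)
Convert LXV (Roman numeral) → 50 + 10 + 5 = 65 (decimal)
Compute 53 × 65 = 3445
3445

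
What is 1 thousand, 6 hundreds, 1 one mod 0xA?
Convert 1 thousand, 6 hundreds, 1 one (place-value notation) → 1×1000 + 6×100 + 1 = 1601 (decimal)
Convert 0xA (hexadecimal) → 10 (decimal)
Compute 1601 mod 10 = 1
1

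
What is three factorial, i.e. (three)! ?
Convert three (English words) → 3 (decimal)
Compute 3! = 6
6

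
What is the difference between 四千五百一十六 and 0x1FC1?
Convert 四千五百一十六 (Chinese numeral) → 4×1000 + 5×100 + 1×10 + 6 = 4516 (decimal)
Convert 0x1FC1 (hexadecimal) → 1×4096 + 15×256 + 12×16 + 1 = 8129 (decimal)
Difference: |4516 - 8129| = 3613
3613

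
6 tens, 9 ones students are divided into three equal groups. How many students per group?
Convert 6 tens, 9 ones (place-value notation) → 6×10 + 9 = 69 (decimal)
Convert three (English words) → 3 (decimal)
Compute 69 ÷ 3 = 23
23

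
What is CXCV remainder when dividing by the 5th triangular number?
Convert CXCV (Roman numeral) → 100 + 90 + 5 = 195 (decimal)
Convert the 5th triangular number (triangular index) → 5×6/2 = 15 (decimal)
Compute 195 mod 15 = 0
0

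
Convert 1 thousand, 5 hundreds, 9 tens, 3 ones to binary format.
Convert 1 thousand, 5 hundreds, 9 tens, 3 ones (place-value notation) → 1×1000 + 5×100 + 9×10 + 3 = 1593 (decimal)
Convert 1593 (decimal) → 1593 = 1024 + 512 + 32 + 16 + 8 + 1 → 0b11000111001 (binary)
0b11000111001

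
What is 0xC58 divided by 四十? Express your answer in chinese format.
Convert 0xC58 (hexadecimal) → 12×256 + 5×16 + 8 = 3160 (decimal)
Convert 四十 (Chinese numeral) → 4×10 = 40 (decimal)
Compute 3160 ÷ 40 = 79
Convert 79 (decimal) → 79 = 7×10 + 9 → 七十九 (Chinese numeral)
七十九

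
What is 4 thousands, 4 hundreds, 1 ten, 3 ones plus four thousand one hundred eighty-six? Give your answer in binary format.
Convert 4 thousands, 4 hundreds, 1 ten, 3 ones (place-value notation) → 4×1000 + 4×100 + 1×10 + 3 = 4413 (decimal)
Convert four thousand one hundred eighty-six (English words) → 4×1000 + 1×100 + 86 = 4186 (decimal)
Compute 4413 + 4186 = 8599
Convert 8599 (decimal) → 8599 = 8192 + 256 + 128 + 16 + 4 + 2 + 1 → 0b10000110010111 (binary)
0b10000110010111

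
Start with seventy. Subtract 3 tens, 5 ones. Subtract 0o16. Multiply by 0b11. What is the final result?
Convert seventy (English words) → 70 (decimal)
Start: 70
Convert 3 tens, 5 ones (place-value notation) → 3×10 + 5 = 35 (decimal)
70 - 35 = 35
Convert 0o16 (octal) → 1×8 + 6 = 14 (decimal)
35 - 14 = 21
Convert 0b11 (binary) → 2 + 1 = 3 (decimal)
21 × 3 = 63
63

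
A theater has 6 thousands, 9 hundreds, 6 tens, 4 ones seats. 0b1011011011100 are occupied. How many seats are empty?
Convert 6 thousands, 9 hundreds, 6 tens, 4 ones (place-value notation) → 6×1000 + 9×100 + 6×10 + 4 = 6964 (decimal)
Convert 0b1011011011100 (binary) → 4096 + 1024 + 512 + 128 + 64 + 16 + 8 + 4 = 5852 (decimal)
Compute 6964 - 5852 = 1112
1112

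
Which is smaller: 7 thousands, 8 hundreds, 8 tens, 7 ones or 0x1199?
Convert 7 thousands, 8 hundreds, 8 tens, 7 ones (place-value notation) → 7×1000 + 8×100 + 8×10 + 7 = 7887 (decimal)
Convert 0x1199 (hexadecimal) → 1×4096 + 1×256 + 9×16 + 9 = 4505 (decimal)
Compare 7887 vs 4505: smaller = 4505
4505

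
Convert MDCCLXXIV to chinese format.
Convert MDCCLXXIV (Roman numeral) → 1000 + 500 + 100 + 100 + 50 + 10 + 10 + 4 = 1774 (decimal)
Convert 1774 (decimal) → 1774 = 1×1000 + 7×100 + 7×10 + 4 → 一千七百七十四 (Chinese numeral)
一千七百七十四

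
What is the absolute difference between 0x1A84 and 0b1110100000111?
Convert 0x1A84 (hexadecimal) → 1×4096 + 10×256 + 8×16 + 4 = 6788 (decimal)
Convert 0b1110100000111 (binary) → 4096 + 2048 + 1024 + 256 + 4 + 2 + 1 = 7431 (decimal)
Compute |6788 - 7431| = 643
643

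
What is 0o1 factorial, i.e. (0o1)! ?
Convert 0o1 (octal) → 1 (decimal)
Compute 1! = 1
1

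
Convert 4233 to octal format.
Convert 4233 (decimal) → 4233 = 1×4096 + 2×64 + 1×8 + 1 → 0o10211 (octal)
0o10211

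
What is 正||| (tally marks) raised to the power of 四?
Convert 正||| (tally marks) → 5 + 3 = 8 (decimal)
Convert 四 (Chinese numeral) → 4 (decimal)
Compute 8 ^ 4 = 4096
4096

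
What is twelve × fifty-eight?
Convert twelve (English words) → 12 (decimal)
Convert fifty-eight (English words) → 58 (decimal)
Compute 12 × 58 = 696
696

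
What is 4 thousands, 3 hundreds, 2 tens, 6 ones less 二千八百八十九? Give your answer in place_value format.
Convert 4 thousands, 3 hundreds, 2 tens, 6 ones (place-value notation) → 4×1000 + 3×100 + 2×10 + 6 = 4326 (decimal)
Convert 二千八百八十九 (Chinese numeral) → 2×1000 + 8×100 + 8×10 + 9 = 2889 (decimal)
Compute 4326 - 2889 = 1437
Convert 1437 (decimal) → 1437 = 1×1000 + 4×100 + 3×10 + 7 → 1 thousand, 4 hundreds, 3 tens, 7 ones (place-value notation)
1 thousand, 4 hundreds, 3 tens, 7 ones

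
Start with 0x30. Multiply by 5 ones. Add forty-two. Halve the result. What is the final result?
Convert 0x30 (hexadecimal) → 3×16 = 48 (decimal)
Start: 48
Convert 5 ones (place-value notation) → 5 (decimal)
48 × 5 = 240
Convert forty-two (English words) → 42 (decimal)
240 + 42 = 282
282 ÷ 2 = 141
141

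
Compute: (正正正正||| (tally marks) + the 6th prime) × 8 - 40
Convert 正正正正||| (tally marks) → 5 + 5 + 5 + 5 + 3 = 23 (decimal)
Convert the 6th prime (prime index) → 13 (decimal)
Expression in decimal: (23 + 13) × 8 - 40
Parentheses first: 23 + 13 = 36
Multiply: 36 × 8 = 288
Subtract: 288 - 40 = 248
248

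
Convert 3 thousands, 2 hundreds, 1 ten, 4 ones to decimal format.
Convert 3 thousands, 2 hundreds, 1 ten, 4 ones (place-value notation) → 3×1000 + 2×100 + 1×10 + 4 = 3214 (decimal)
3214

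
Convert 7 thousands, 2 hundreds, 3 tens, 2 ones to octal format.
Convert 7 thousands, 2 hundreds, 3 tens, 2 ones (place-value notation) → 7×1000 + 2×100 + 3×10 + 2 = 7232 (decimal)
Convert 7232 (decimal) → 7232 = 1×4096 + 6×512 + 1×64 → 0o16100 (octal)
0o16100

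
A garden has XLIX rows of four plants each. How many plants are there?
Convert four (English words) → 4 (decimal)
Convert XLIX (Roman numeral) → 40 + 9 = 49 (decimal)
Compute 4 × 49 = 196
196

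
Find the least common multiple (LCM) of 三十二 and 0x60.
Convert 三十二 (Chinese numeral) → 3×10 + 2 = 32 (decimal)
Convert 0x60 (hexadecimal) → 6×16 = 96 (decimal)
Compute lcm(32, 96) = 96
96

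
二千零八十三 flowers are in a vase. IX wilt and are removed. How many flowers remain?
Convert 二千零八十三 (Chinese numeral) → 2×1000 + 8×10 + 3 = 2083 (decimal)
Convert IX (Roman numeral) → 9 (decimal)
Compute 2083 - 9 = 2074
2074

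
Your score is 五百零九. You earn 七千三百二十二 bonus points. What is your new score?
Convert 五百零九 (Chinese numeral) → 5×100 + 9 = 509 (decimal)
Convert 七千三百二十二 (Chinese numeral) → 7×1000 + 3×100 + 2×10 + 2 = 7322 (decimal)
Compute 509 + 7322 = 7831
7831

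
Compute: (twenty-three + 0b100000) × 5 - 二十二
Convert twenty-three (English words) → 23 (decimal)
Convert 0b100000 (binary) → 32 (decimal)
Convert 二十二 (Chinese numeral) → 2×10 + 2 = 22 (decimal)
Expression in decimal: (23 + 32) × 5 - 22
Parentheses first: 23 + 32 = 55
Multiply: 55 × 5 = 275
Subtract: 275 - 22 = 253
253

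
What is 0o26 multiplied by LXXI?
Convert 0o26 (octal) → 2×8 + 6 = 22 (decimal)
Convert LXXI (Roman numeral) → 50 + 10 + 10 + 1 = 71 (decimal)
Compute 22 × 71 = 1562
1562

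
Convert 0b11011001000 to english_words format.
Convert 0b11011001000 (binary) → 1024 + 512 + 128 + 64 + 8 = 1736 (decimal)
Convert 1736 (decimal) → 1736 = 1×1000 + 7×100 + 36 → one thousand seven hundred thirty-six (English words)
one thousand seven hundred thirty-six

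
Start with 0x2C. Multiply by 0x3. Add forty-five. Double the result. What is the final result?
Convert 0x2C (hexadecimal) → 2×16 + 12 = 44 (decimal)
Start: 44
Convert 0x3 (hexadecimal) → 3 (decimal)
44 × 3 = 132
Convert forty-five (English words) → 45 (decimal)
132 + 45 = 177
177 × 2 = 354
354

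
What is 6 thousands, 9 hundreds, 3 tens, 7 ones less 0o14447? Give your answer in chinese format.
Convert 6 thousands, 9 hundreds, 3 tens, 7 ones (place-value notation) → 6×1000 + 9×100 + 3×10 + 7 = 6937 (decimal)
Convert 0o14447 (octal) → 1×4096 + 4×512 + 4×64 + 4×8 + 7 = 6439 (decimal)
Compute 6937 - 6439 = 498
Convert 498 (decimal) → 498 = 4×100 + 9×10 + 8 → 四百九十八 (Chinese numeral)
四百九十八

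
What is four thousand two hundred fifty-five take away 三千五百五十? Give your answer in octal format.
Convert four thousand two hundred fifty-five (English words) → 4×1000 + 2×100 + 55 = 4255 (decimal)
Convert 三千五百五十 (Chinese numeral) → 3×1000 + 5×100 + 5×10 = 3550 (decimal)
Compute 4255 - 3550 = 705
Convert 705 (decimal) → 705 = 1×512 + 3×64 + 1 → 0o1301 (octal)
0o1301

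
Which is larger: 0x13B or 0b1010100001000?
Convert 0x13B (hexadecimal) → 1×256 + 3×16 + 11 = 315 (decimal)
Convert 0b1010100001000 (binary) → 4096 + 1024 + 256 + 8 = 5384 (decimal)
Compare 315 vs 5384: larger = 5384
5384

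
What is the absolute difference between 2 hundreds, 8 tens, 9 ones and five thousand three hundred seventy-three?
Convert 2 hundreds, 8 tens, 9 ones (place-value notation) → 2×100 + 8×10 + 9 = 289 (decimal)
Convert five thousand three hundred seventy-three (English words) → 5×1000 + 3×100 + 73 = 5373 (decimal)
Compute |289 - 5373| = 5084
5084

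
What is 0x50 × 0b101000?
Convert 0x50 (hexadecimal) → 5×16 = 80 (decimal)
Convert 0b101000 (binary) → 32 + 8 = 40 (decimal)
Compute 80 × 40 = 3200
3200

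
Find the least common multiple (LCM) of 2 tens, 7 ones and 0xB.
Convert 2 tens, 7 ones (place-value notation) → 2×10 + 7 = 27 (decimal)
Convert 0xB (hexadecimal) → 11 (decimal)
Compute lcm(27, 11) = 297
297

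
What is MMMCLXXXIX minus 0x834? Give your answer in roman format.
Convert MMMCLXXXIX (Roman numeral) → 1000 + 1000 + 1000 + 100 + 50 + 10 + 10 + 10 + 9 = 3189 (decimal)
Convert 0x834 (hexadecimal) → 8×256 + 3×16 + 4 = 2100 (decimal)
Compute 3189 - 2100 = 1089
Convert 1089 (decimal) → 1089 = 1000 + 50 + 10 + 10 + 10 + 9 → MLXXXIX (Roman numeral)
MLXXXIX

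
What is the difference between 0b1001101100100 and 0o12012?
Convert 0b1001101100100 (binary) → 4096 + 512 + 256 + 64 + 32 + 4 = 4964 (decimal)
Convert 0o12012 (octal) → 1×4096 + 2×512 + 1×8 + 2 = 5130 (decimal)
Difference: |4964 - 5130| = 166
166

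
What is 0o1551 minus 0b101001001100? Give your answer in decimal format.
Convert 0o1551 (octal) → 1×512 + 5×64 + 5×8 + 1 = 873 (decimal)
Convert 0b101001001100 (binary) → 2048 + 512 + 64 + 8 + 4 = 2636 (decimal)
Compute 873 - 2636 = -1763
-1763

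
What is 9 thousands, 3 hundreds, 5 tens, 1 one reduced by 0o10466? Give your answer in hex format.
Convert 9 thousands, 3 hundreds, 5 tens, 1 one (place-value notation) → 9×1000 + 3×100 + 5×10 + 1 = 9351 (decimal)
Convert 0o10466 (octal) → 1×4096 + 4×64 + 6×8 + 6 = 4406 (decimal)
Compute 9351 - 4406 = 4945
Convert 4945 (decimal) → 4945 = 1×4096 + 3×256 + 5×16 + 1 → 0x1351 (hexadecimal)
0x1351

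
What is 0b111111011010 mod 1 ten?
Convert 0b111111011010 (binary) → 2048 + 1024 + 512 + 256 + 128 + 64 + 16 + 8 + 2 = 4058 (decimal)
Convert 1 ten (place-value notation) → 1×10 = 10 (decimal)
Compute 4058 mod 10 = 8
8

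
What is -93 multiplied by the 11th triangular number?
Convert the 11th triangular number (triangular index) → 11×12/2 = 66 (decimal)
Compute -93 × 66 = -6138
-6138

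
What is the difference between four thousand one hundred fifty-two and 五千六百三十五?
Convert four thousand one hundred fifty-two (English words) → 4×1000 + 1×100 + 52 = 4152 (decimal)
Convert 五千六百三十五 (Chinese numeral) → 5×1000 + 6×100 + 3×10 + 5 = 5635 (decimal)
Difference: |4152 - 5635| = 1483
1483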